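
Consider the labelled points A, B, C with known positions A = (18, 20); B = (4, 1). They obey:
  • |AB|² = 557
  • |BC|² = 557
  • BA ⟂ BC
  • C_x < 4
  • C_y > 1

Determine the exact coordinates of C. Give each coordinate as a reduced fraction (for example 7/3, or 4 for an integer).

1. C_x = -15  [[BA ⟂ BC ⇒ 14x+19y-75=0] ∩ [|C−(4, 1)|²=557]]
2. C_y = 15  [[BA ⟂ BC ⇒ 14x+19y-75=0] ∩ [|C−(4, 1)|²=557]]
   so C = (-15, 15)

C = (-15, 15)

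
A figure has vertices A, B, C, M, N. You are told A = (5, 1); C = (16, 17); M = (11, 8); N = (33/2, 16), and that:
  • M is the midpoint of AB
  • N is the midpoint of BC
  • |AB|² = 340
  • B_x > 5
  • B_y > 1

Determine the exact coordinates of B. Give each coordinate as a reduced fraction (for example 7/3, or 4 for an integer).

1. B_x = 17  [B = 2·M−A = 2·(11, 8)−(5, 1)]
2. B_y = 15  [B = 2·M−A = 2·(11, 8)−(5, 1)]
   so B = (17, 15)

B = (17, 15)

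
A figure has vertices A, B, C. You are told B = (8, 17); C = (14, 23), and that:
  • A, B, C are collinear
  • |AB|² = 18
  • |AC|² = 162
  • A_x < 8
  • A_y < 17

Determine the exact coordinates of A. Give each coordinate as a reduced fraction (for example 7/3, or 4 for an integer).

1. A_x = 5  [[A, B, C are collinear ⇒ -6x+6y-54=0] ∩ [|A−(8, 17)|²=18]]
2. A_y = 14  [[A, B, C are collinear ⇒ -6x+6y-54=0] ∩ [|A−(8, 17)|²=18]]
   so A = (5, 14)

A = (5, 14)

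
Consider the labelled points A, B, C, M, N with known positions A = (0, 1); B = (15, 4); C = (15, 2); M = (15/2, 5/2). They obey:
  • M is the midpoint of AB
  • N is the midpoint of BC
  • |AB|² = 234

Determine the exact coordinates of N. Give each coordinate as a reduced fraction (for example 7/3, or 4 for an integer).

N = (15, 3)

1. N_x = 15  [2·N = B+C = (15, 4)+(15, 2)]
2. N_y = 3  [2·N = B+C = (15, 4)+(15, 2)]
   so N = (15, 3)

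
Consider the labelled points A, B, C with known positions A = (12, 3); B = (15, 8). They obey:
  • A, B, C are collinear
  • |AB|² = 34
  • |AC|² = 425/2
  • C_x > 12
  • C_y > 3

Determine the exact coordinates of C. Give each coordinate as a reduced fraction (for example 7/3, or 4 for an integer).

C = (39/2, 31/2)

1. C_x = 39/2  [[A, B, C are collinear ⇒ -5x+3y+51=0] ∩ [|C−(12, 3)|²=425/2]]
2. C_y = 31/2  [[A, B, C are collinear ⇒ -5x+3y+51=0] ∩ [|C−(12, 3)|²=425/2]]
   so C = (39/2, 31/2)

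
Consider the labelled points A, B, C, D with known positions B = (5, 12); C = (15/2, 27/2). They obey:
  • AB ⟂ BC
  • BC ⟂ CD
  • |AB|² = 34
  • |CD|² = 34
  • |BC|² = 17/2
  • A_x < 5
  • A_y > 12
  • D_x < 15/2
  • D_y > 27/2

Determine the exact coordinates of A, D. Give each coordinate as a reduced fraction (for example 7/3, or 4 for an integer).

A = (2, 17)
D = (9/2, 37/2)

1. A_x = 2  [[AB ⟂ BC ⇒ -5/2x-3/2y+61/2=0] ∩ [|A−(5, 12)|²=34]]
2. A_y = 17  [[AB ⟂ BC ⇒ -5/2x-3/2y+61/2=0] ∩ [|A−(5, 12)|²=34]]
   so A = (2, 17)
3. D_x = 9/2  [[BC ⟂ CD ⇒ 5/2x+3/2y-39=0] ∩ [|D−(15/2, 27/2)|²=34]]
4. D_y = 37/2  [[BC ⟂ CD ⇒ 5/2x+3/2y-39=0] ∩ [|D−(15/2, 27/2)|²=34]]
   so D = (9/2, 37/2)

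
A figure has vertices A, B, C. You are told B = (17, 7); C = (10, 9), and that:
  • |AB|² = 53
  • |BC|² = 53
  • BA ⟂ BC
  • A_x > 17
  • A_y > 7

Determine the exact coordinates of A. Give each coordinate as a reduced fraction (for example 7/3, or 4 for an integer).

1. A_x = 19  [[BA ⟂ BC ⇒ -7x+2y+105=0] ∩ [|A−(17, 7)|²=53]]
2. A_y = 14  [[BA ⟂ BC ⇒ -7x+2y+105=0] ∩ [|A−(17, 7)|²=53]]
   so A = (19, 14)

A = (19, 14)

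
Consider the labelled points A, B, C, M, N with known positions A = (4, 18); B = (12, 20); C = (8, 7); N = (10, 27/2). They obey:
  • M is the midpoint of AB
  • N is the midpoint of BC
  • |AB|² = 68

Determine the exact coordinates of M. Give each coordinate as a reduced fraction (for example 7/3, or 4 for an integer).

1. M_x = 8  [2·M = A+B = (4, 18)+(12, 20)]
2. M_y = 19  [2·M = A+B = (4, 18)+(12, 20)]
   so M = (8, 19)

M = (8, 19)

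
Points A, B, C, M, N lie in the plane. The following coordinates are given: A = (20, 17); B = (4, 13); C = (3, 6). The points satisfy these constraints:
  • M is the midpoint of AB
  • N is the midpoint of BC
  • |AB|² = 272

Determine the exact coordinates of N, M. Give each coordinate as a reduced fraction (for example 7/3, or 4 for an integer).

1. M_x = 12  [2·M = A+B = (20, 17)+(4, 13)]
2. M_y = 15  [2·M = A+B = (20, 17)+(4, 13)]
   so M = (12, 15)
3. N_x = 7/2  [2·N = B+C = (4, 13)+(3, 6)]
4. N_y = 19/2  [2·N = B+C = (4, 13)+(3, 6)]
   so N = (7/2, 19/2)

N = (7/2, 19/2)
M = (12, 15)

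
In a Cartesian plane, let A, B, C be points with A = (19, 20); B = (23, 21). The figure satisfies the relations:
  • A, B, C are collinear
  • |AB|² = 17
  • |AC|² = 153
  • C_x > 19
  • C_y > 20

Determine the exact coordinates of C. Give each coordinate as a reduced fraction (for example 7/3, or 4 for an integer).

C = (31, 23)

1. C_x = 31  [[A, B, C are collinear ⇒ -1x+4y-61=0] ∩ [|C−(19, 20)|²=153]]
2. C_y = 23  [[A, B, C are collinear ⇒ -1x+4y-61=0] ∩ [|C−(19, 20)|²=153]]
   so C = (31, 23)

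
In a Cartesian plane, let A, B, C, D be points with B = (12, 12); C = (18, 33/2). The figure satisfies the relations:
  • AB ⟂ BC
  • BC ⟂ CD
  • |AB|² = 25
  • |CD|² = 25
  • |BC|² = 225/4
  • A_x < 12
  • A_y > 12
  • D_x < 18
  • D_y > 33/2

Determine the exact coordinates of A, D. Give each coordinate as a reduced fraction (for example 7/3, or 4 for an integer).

1. A_x = 9  [[AB ⟂ BC ⇒ -6x-9/2y+126=0] ∩ [|A−(12, 12)|²=25]]
2. A_y = 16  [[AB ⟂ BC ⇒ -6x-9/2y+126=0] ∩ [|A−(12, 12)|²=25]]
   so A = (9, 16)
3. D_x = 15  [[BC ⟂ CD ⇒ 6x+9/2y-729/4=0] ∩ [|D−(18, 33/2)|²=25]]
4. D_y = 41/2  [[BC ⟂ CD ⇒ 6x+9/2y-729/4=0] ∩ [|D−(18, 33/2)|²=25]]
   so D = (15, 41/2)

A = (9, 16)
D = (15, 41/2)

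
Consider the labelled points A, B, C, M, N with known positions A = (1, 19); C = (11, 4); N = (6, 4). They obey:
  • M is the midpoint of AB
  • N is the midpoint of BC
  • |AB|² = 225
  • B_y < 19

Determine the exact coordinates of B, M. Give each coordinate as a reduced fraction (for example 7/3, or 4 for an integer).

B = (1, 4)
M = (1, 23/2)

1. B_x = 1  [B = 2·N−C = 2·(6, 4)−(11, 4)]
2. B_y = 4  [B = 2·N−C = 2·(6, 4)−(11, 4)]
   so B = (1, 4)
3. M_x = 1  [2·M = A+B = (1, 19)+(1, 4)]
4. M_y = 23/2  [2·M = A+B = (1, 19)+(1, 4)]
   so M = (1, 23/2)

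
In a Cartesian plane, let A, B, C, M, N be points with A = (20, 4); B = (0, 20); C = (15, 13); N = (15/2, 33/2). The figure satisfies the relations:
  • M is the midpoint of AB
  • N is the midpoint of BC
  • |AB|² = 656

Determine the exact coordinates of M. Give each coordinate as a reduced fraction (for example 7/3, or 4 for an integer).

M = (10, 12)

1. M_x = 10  [2·M = A+B = (20, 4)+(0, 20)]
2. M_y = 12  [2·M = A+B = (20, 4)+(0, 20)]
   so M = (10, 12)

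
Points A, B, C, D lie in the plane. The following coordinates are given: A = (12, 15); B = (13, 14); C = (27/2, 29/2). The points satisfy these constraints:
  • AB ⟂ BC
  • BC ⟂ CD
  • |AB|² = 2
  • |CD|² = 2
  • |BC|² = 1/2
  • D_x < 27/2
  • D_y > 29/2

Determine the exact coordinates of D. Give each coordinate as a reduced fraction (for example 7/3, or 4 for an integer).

D = (25/2, 31/2)

1. D_x = 25/2  [[BC ⟂ CD ⇒ 1/2x+1/2y-14=0] ∩ [|D−(27/2, 29/2)|²=2]]
2. D_y = 31/2  [[BC ⟂ CD ⇒ 1/2x+1/2y-14=0] ∩ [|D−(27/2, 29/2)|²=2]]
   so D = (25/2, 31/2)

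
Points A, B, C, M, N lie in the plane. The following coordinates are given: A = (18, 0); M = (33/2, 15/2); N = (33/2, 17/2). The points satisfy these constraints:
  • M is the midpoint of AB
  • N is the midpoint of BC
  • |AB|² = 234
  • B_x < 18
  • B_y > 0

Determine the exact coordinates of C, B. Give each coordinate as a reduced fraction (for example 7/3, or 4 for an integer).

1. B_x = 15  [B = 2·M−A = 2·(33/2, 15/2)−(18, 0)]
2. B_y = 15  [B = 2·M−A = 2·(33/2, 15/2)−(18, 0)]
   so B = (15, 15)
3. C_x = 18  [C = 2·N−B = 2·(33/2, 17/2)−(15, 15)]
4. C_y = 2  [C = 2·N−B = 2·(33/2, 17/2)−(15, 15)]
   so C = (18, 2)

C = (18, 2)
B = (15, 15)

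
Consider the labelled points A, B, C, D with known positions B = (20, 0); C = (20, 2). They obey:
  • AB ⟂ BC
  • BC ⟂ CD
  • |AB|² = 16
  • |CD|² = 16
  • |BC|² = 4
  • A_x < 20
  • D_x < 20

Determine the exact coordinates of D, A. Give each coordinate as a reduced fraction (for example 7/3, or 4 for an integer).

1. D_x = 16  [[BC ⟂ CD ⇒ 2y-4=0] ∩ [|D−(20, 2)|²=16]]
2. D_y = 2  [[BC ⟂ CD ⇒ 2y-4=0] ∩ [|D−(20, 2)|²=16]]
   so D = (16, 2)
3. A_x = 16  [[AB ⟂ BC ⇒ -2y=0] ∩ [|A−(20, 0)|²=16]]
4. A_y = 0  [[AB ⟂ BC ⇒ -2y=0] ∩ [|A−(20, 0)|²=16]]
   so A = (16, 0)

D = (16, 2)
A = (16, 0)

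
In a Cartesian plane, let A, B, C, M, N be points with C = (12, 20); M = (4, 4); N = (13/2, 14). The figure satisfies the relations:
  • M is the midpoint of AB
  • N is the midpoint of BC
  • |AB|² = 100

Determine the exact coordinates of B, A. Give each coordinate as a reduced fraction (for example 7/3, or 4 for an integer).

1. B_x = 1  [B = 2·N−C = 2·(13/2, 14)−(12, 20)]
2. B_y = 8  [B = 2·N−C = 2·(13/2, 14)−(12, 20)]
   so B = (1, 8)
3. A_x = 7  [A = 2·M−B = 2·(4, 4)−(1, 8)]
4. A_y = 0  [A = 2·M−B = 2·(4, 4)−(1, 8)]
   so A = (7, 0)

B = (1, 8)
A = (7, 0)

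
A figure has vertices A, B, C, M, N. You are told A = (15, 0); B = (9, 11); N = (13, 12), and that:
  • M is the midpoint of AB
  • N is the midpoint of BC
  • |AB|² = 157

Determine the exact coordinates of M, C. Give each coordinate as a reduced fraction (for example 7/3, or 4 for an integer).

M = (12, 11/2)
C = (17, 13)

1. M_x = 12  [2·M = A+B = (15, 0)+(9, 11)]
2. M_y = 11/2  [2·M = A+B = (15, 0)+(9, 11)]
   so M = (12, 11/2)
3. C_x = 17  [C = 2·N−B = 2·(13, 12)−(9, 11)]
4. C_y = 13  [C = 2·N−B = 2·(13, 12)−(9, 11)]
   so C = (17, 13)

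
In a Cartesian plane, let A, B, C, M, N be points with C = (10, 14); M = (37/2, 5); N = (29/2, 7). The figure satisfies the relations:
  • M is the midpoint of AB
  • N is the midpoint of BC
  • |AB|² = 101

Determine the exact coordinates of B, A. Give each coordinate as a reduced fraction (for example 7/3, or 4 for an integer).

1. B_x = 19  [B = 2·N−C = 2·(29/2, 7)−(10, 14)]
2. B_y = 0  [B = 2·N−C = 2·(29/2, 7)−(10, 14)]
   so B = (19, 0)
3. A_x = 18  [A = 2·M−B = 2·(37/2, 5)−(19, 0)]
4. A_y = 10  [A = 2·M−B = 2·(37/2, 5)−(19, 0)]
   so A = (18, 10)

B = (19, 0)
A = (18, 10)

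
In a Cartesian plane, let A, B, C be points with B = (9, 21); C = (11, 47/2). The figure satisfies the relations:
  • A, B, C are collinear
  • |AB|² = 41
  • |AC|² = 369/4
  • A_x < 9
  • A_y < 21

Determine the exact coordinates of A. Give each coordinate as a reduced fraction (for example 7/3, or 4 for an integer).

1. A_x = 5  [[A, B, C are collinear ⇒ -5/2x+2y-39/2=0] ∩ [|A−(9, 21)|²=41]]
2. A_y = 16  [[A, B, C are collinear ⇒ -5/2x+2y-39/2=0] ∩ [|A−(9, 21)|²=41]]
   so A = (5, 16)

A = (5, 16)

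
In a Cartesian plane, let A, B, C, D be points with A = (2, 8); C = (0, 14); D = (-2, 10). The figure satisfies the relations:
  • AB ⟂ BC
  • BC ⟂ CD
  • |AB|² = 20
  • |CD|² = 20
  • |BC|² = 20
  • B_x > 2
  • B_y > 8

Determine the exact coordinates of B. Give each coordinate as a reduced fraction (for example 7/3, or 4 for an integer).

B = (4, 12)

1. B_x = 4  [[BC ⟂ CD ⇒ 2x+4y-56=0] ∩ [|B−(2, 8)|²=20]]
2. B_y = 12  [[BC ⟂ CD ⇒ 2x+4y-56=0] ∩ [|B−(2, 8)|²=20]]
   so B = (4, 12)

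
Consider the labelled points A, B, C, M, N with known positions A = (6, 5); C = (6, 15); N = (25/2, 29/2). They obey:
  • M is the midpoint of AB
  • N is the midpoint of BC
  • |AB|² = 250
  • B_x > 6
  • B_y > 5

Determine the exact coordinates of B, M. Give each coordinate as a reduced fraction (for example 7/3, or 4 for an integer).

B = (19, 14)
M = (25/2, 19/2)

1. B_x = 19  [B = 2·N−C = 2·(25/2, 29/2)−(6, 15)]
2. B_y = 14  [B = 2·N−C = 2·(25/2, 29/2)−(6, 15)]
   so B = (19, 14)
3. M_x = 25/2  [2·M = A+B = (6, 5)+(19, 14)]
4. M_y = 19/2  [2·M = A+B = (6, 5)+(19, 14)]
   so M = (25/2, 19/2)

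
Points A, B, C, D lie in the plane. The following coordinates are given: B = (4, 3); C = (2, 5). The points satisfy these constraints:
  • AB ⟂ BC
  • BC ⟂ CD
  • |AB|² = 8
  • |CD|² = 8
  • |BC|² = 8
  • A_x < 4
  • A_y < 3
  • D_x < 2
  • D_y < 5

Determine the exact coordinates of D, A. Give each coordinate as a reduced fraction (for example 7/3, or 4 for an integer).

1. D_x = 0  [[BC ⟂ CD ⇒ -2x+2y-6=0] ∩ [|D−(2, 5)|²=8]]
2. D_y = 3  [[BC ⟂ CD ⇒ -2x+2y-6=0] ∩ [|D−(2, 5)|²=8]]
   so D = (0, 3)
3. A_x = 2  [[AB ⟂ BC ⇒ 2x-2y-2=0] ∩ [|A−(4, 3)|²=8]]
4. A_y = 1  [[AB ⟂ BC ⇒ 2x-2y-2=0] ∩ [|A−(4, 3)|²=8]]
   so A = (2, 1)

D = (0, 3)
A = (2, 1)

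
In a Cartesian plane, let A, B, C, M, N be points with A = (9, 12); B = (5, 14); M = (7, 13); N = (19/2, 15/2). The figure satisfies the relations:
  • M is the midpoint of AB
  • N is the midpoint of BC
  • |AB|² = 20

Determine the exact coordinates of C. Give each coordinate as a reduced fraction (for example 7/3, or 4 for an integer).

C = (14, 1)

1. C_x = 14  [C = 2·N−B = 2·(19/2, 15/2)−(5, 14)]
2. C_y = 1  [C = 2·N−B = 2·(19/2, 15/2)−(5, 14)]
   so C = (14, 1)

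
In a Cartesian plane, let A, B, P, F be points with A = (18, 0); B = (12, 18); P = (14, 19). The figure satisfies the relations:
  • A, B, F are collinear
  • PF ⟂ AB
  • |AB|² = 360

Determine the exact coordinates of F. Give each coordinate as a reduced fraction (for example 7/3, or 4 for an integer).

1. F_x = 119/10  [[A, B, F are collinear ⇒ -18x-6y+324=0] ∩ [PF ⟂ AB ⇒ -6x+18y-258=0]]
2. F_y = 183/10  [[A, B, F are collinear ⇒ -18x-6y+324=0] ∩ [PF ⟂ AB ⇒ -6x+18y-258=0]]
   so F = (119/10, 183/10)

F = (119/10, 183/10)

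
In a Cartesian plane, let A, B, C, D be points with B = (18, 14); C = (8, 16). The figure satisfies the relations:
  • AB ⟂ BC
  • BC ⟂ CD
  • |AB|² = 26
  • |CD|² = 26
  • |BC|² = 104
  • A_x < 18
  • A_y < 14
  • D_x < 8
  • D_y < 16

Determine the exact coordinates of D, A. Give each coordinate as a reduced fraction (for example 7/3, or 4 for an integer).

1. D_x = 7  [[BC ⟂ CD ⇒ -10x+2y+48=0] ∩ [|D−(8, 16)|²=26]]
2. D_y = 11  [[BC ⟂ CD ⇒ -10x+2y+48=0] ∩ [|D−(8, 16)|²=26]]
   so D = (7, 11)
3. A_x = 17  [[AB ⟂ BC ⇒ 10x-2y-152=0] ∩ [|A−(18, 14)|²=26]]
4. A_y = 9  [[AB ⟂ BC ⇒ 10x-2y-152=0] ∩ [|A−(18, 14)|²=26]]
   so A = (17, 9)

D = (7, 11)
A = (17, 9)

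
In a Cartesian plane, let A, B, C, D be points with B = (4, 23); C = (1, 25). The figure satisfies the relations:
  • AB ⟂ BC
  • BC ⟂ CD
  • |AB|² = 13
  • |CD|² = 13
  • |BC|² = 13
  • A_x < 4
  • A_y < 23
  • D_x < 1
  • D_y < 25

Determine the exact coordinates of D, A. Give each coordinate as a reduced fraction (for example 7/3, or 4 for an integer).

1. D_x = -1  [[BC ⟂ CD ⇒ -3x+2y-47=0] ∩ [|D−(1, 25)|²=13]]
2. D_y = 22  [[BC ⟂ CD ⇒ -3x+2y-47=0] ∩ [|D−(1, 25)|²=13]]
   so D = (-1, 22)
3. A_x = 2  [[AB ⟂ BC ⇒ 3x-2y+34=0] ∩ [|A−(4, 23)|²=13]]
4. A_y = 20  [[AB ⟂ BC ⇒ 3x-2y+34=0] ∩ [|A−(4, 23)|²=13]]
   so A = (2, 20)

D = (-1, 22)
A = (2, 20)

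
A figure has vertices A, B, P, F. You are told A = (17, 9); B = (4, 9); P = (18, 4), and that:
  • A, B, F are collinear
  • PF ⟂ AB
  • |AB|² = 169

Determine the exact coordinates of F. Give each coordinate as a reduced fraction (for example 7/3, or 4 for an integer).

F = (18, 9)

1. F_x = 18  [[A, B, F are collinear ⇒ -13y+117=0] ∩ [PF ⟂ AB ⇒ -13x+234=0]]
2. F_y = 9  [[A, B, F are collinear ⇒ -13y+117=0] ∩ [PF ⟂ AB ⇒ -13x+234=0]]
   so F = (18, 9)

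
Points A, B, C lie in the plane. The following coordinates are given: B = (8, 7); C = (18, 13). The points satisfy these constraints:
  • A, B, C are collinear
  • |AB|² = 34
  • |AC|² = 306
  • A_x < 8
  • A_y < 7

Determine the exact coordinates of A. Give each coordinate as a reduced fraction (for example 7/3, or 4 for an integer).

A = (3, 4)

1. A_x = 3  [[A, B, C are collinear ⇒ -6x+10y-22=0] ∩ [|A−(8, 7)|²=34]]
2. A_y = 4  [[A, B, C are collinear ⇒ -6x+10y-22=0] ∩ [|A−(8, 7)|²=34]]
   so A = (3, 4)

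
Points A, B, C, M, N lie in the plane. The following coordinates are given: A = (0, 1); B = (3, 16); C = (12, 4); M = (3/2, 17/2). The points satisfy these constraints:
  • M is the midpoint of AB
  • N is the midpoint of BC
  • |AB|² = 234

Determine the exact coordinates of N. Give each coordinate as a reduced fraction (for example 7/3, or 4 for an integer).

N = (15/2, 10)

1. N_x = 15/2  [2·N = B+C = (3, 16)+(12, 4)]
2. N_y = 10  [2·N = B+C = (3, 16)+(12, 4)]
   so N = (15/2, 10)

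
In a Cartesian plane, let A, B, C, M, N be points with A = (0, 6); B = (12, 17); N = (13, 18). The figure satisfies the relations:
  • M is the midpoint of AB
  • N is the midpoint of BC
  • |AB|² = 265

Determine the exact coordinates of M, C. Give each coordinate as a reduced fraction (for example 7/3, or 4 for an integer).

1. M_x = 6  [2·M = A+B = (0, 6)+(12, 17)]
2. M_y = 23/2  [2·M = A+B = (0, 6)+(12, 17)]
   so M = (6, 23/2)
3. C_x = 14  [C = 2·N−B = 2·(13, 18)−(12, 17)]
4. C_y = 19  [C = 2·N−B = 2·(13, 18)−(12, 17)]
   so C = (14, 19)

M = (6, 23/2)
C = (14, 19)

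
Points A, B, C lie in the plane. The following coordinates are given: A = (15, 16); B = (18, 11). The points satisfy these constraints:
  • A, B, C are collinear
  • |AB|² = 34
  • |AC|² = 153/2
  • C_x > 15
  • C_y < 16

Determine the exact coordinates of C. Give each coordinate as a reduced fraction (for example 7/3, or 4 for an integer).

1. C_x = 39/2  [[A, B, C are collinear ⇒ 5x+3y-123=0] ∩ [|C−(15, 16)|²=153/2]]
2. C_y = 17/2  [[A, B, C are collinear ⇒ 5x+3y-123=0] ∩ [|C−(15, 16)|²=153/2]]
   so C = (39/2, 17/2)

C = (39/2, 17/2)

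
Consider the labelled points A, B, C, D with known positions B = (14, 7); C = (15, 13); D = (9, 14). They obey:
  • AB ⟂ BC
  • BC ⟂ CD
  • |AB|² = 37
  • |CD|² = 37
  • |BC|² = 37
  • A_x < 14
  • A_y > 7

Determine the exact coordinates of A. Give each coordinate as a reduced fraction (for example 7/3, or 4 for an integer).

A = (8, 8)

1. A_x = 8  [[AB ⟂ BC ⇒ -1x-6y+56=0] ∩ [|A−(14, 7)|²=37]]
2. A_y = 8  [[AB ⟂ BC ⇒ -1x-6y+56=0] ∩ [|A−(14, 7)|²=37]]
   so A = (8, 8)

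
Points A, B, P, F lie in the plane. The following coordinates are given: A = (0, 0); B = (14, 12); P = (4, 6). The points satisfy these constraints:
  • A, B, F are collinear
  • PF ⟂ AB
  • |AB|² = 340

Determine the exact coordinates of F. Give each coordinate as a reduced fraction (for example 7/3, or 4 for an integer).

1. F_x = 448/85  [[A, B, F are collinear ⇒ -12x+14y=0] ∩ [PF ⟂ AB ⇒ 14x+12y-128=0]]
2. F_y = 384/85  [[A, B, F are collinear ⇒ -12x+14y=0] ∩ [PF ⟂ AB ⇒ 14x+12y-128=0]]
   so F = (448/85, 384/85)

F = (448/85, 384/85)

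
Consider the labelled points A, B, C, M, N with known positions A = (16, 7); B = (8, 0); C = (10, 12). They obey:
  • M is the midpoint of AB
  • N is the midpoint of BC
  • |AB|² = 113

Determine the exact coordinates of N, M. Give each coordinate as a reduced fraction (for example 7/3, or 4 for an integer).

1. M_x = 12  [2·M = A+B = (16, 7)+(8, 0)]
2. M_y = 7/2  [2·M = A+B = (16, 7)+(8, 0)]
   so M = (12, 7/2)
3. N_x = 9  [2·N = B+C = (8, 0)+(10, 12)]
4. N_y = 6  [2·N = B+C = (8, 0)+(10, 12)]
   so N = (9, 6)

N = (9, 6)
M = (12, 7/2)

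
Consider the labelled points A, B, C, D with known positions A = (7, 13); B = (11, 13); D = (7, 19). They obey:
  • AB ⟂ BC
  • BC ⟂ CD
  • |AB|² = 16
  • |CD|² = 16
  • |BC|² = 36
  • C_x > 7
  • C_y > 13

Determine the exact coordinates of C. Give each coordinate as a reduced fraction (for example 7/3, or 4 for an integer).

C = (11, 19)

1. C_x = 11  [[AB ⟂ BC ⇒ 4x-44=0] ∩ [|C−(7, 19)|²=16]]
2. C_y = 19  [[AB ⟂ BC ⇒ 4x-44=0] ∩ [|C−(7, 19)|²=16]]
   so C = (11, 19)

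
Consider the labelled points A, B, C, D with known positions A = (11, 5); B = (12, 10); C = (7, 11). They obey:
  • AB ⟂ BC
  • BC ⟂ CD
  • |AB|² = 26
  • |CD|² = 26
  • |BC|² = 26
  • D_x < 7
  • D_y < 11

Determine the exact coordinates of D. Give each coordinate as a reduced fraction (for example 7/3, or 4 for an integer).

1. D_x = 6  [[BC ⟂ CD ⇒ -5x+1y+24=0] ∩ [|D−(7, 11)|²=26]]
2. D_y = 6  [[BC ⟂ CD ⇒ -5x+1y+24=0] ∩ [|D−(7, 11)|²=26]]
   so D = (6, 6)

D = (6, 6)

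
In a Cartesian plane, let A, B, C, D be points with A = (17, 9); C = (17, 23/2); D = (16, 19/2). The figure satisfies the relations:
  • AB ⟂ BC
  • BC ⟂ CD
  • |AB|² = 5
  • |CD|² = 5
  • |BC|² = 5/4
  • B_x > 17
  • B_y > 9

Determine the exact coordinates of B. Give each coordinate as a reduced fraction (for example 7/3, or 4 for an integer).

B = (18, 11)

1. B_x = 18  [[BC ⟂ CD ⇒ 1x+2y-40=0] ∩ [|B−(17, 9)|²=5]]
2. B_y = 11  [[BC ⟂ CD ⇒ 1x+2y-40=0] ∩ [|B−(17, 9)|²=5]]
   so B = (18, 11)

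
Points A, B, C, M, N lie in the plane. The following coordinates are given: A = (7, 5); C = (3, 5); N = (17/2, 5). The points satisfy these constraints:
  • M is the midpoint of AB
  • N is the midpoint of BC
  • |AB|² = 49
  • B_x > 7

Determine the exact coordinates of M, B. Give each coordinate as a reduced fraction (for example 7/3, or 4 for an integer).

M = (21/2, 5)
B = (14, 5)

1. B_x = 14  [B = 2·N−C = 2·(17/2, 5)−(3, 5)]
2. B_y = 5  [B = 2·N−C = 2·(17/2, 5)−(3, 5)]
   so B = (14, 5)
3. M_x = 21/2  [2·M = A+B = (7, 5)+(14, 5)]
4. M_y = 5  [2·M = A+B = (7, 5)+(14, 5)]
   so M = (21/2, 5)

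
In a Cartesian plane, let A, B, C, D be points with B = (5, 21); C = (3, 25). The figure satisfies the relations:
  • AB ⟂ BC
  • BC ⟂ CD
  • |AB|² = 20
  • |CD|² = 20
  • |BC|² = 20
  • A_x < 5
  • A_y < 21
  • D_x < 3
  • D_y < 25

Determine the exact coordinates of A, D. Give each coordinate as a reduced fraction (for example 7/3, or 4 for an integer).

A = (1, 19)
D = (-1, 23)

1. A_x = 1  [[AB ⟂ BC ⇒ 2x-4y+74=0] ∩ [|A−(5, 21)|²=20]]
2. A_y = 19  [[AB ⟂ BC ⇒ 2x-4y+74=0] ∩ [|A−(5, 21)|²=20]]
   so A = (1, 19)
3. D_x = -1  [[BC ⟂ CD ⇒ -2x+4y-94=0] ∩ [|D−(3, 25)|²=20]]
4. D_y = 23  [[BC ⟂ CD ⇒ -2x+4y-94=0] ∩ [|D−(3, 25)|²=20]]
   so D = (-1, 23)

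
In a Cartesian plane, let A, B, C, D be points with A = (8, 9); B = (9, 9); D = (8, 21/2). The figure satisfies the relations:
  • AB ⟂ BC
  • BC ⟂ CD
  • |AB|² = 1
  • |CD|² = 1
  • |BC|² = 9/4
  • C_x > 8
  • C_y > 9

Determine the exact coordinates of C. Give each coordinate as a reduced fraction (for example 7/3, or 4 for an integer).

C = (9, 21/2)

1. C_x = 9  [[AB ⟂ BC ⇒ 1x-9=0] ∩ [|C−(8, 21/2)|²=1]]
2. C_y = 21/2  [[AB ⟂ BC ⇒ 1x-9=0] ∩ [|C−(8, 21/2)|²=1]]
   so C = (9, 21/2)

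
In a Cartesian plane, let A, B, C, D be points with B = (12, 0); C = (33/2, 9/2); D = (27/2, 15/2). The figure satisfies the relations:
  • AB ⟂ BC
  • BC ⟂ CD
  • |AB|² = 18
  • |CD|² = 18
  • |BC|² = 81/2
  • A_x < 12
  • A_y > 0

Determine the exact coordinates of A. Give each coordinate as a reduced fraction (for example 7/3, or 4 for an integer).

A = (9, 3)

1. A_x = 9  [[AB ⟂ BC ⇒ -9/2x-9/2y+54=0] ∩ [|A−(12, 0)|²=18]]
2. A_y = 3  [[AB ⟂ BC ⇒ -9/2x-9/2y+54=0] ∩ [|A−(12, 0)|²=18]]
   so A = (9, 3)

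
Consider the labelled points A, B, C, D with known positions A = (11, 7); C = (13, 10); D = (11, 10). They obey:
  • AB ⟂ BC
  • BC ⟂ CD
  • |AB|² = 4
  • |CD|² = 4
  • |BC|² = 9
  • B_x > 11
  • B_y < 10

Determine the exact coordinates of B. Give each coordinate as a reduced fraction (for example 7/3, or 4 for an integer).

1. B_x = 13  [[BC ⟂ CD ⇒ 2x-26=0] ∩ [|B−(11, 7)|²=4]]
2. B_y = 7  [[BC ⟂ CD ⇒ 2x-26=0] ∩ [|B−(11, 7)|²=4]]
   so B = (13, 7)

B = (13, 7)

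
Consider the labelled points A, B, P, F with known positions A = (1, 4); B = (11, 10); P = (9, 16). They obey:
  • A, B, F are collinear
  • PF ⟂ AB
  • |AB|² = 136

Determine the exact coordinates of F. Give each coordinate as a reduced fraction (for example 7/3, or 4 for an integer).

F = (207/17, 182/17)

1. F_x = 207/17  [[A, B, F are collinear ⇒ -6x+10y-34=0] ∩ [PF ⟂ AB ⇒ 10x+6y-186=0]]
2. F_y = 182/17  [[A, B, F are collinear ⇒ -6x+10y-34=0] ∩ [PF ⟂ AB ⇒ 10x+6y-186=0]]
   so F = (207/17, 182/17)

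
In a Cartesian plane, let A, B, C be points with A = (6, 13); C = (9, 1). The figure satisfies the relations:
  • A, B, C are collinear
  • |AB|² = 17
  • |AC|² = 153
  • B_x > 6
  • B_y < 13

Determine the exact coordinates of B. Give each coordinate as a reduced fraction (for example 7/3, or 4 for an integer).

1. B_x = 7  [[A, B, C are collinear ⇒ -12x-3y+111=0] ∩ [|B−(6, 13)|²=17]]
2. B_y = 9  [[A, B, C are collinear ⇒ -12x-3y+111=0] ∩ [|B−(6, 13)|²=17]]
   so B = (7, 9)

B = (7, 9)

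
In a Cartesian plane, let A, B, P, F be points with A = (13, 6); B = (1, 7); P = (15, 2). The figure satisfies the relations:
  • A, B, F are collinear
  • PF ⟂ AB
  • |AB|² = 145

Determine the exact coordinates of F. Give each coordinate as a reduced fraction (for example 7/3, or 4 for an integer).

F = (2221/145, 842/145)

1. F_x = 2221/145  [[A, B, F are collinear ⇒ -1x-12y+85=0] ∩ [PF ⟂ AB ⇒ -12x+1y+178=0]]
2. F_y = 842/145  [[A, B, F are collinear ⇒ -1x-12y+85=0] ∩ [PF ⟂ AB ⇒ -12x+1y+178=0]]
   so F = (2221/145, 842/145)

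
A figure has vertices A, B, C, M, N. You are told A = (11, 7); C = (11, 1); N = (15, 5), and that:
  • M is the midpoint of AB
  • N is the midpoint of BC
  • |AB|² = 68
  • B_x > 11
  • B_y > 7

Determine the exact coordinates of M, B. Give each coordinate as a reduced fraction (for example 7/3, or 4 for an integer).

1. B_x = 19  [B = 2·N−C = 2·(15, 5)−(11, 1)]
2. B_y = 9  [B = 2·N−C = 2·(15, 5)−(11, 1)]
   so B = (19, 9)
3. M_x = 15  [2·M = A+B = (11, 7)+(19, 9)]
4. M_y = 8  [2·M = A+B = (11, 7)+(19, 9)]
   so M = (15, 8)

M = (15, 8)
B = (19, 9)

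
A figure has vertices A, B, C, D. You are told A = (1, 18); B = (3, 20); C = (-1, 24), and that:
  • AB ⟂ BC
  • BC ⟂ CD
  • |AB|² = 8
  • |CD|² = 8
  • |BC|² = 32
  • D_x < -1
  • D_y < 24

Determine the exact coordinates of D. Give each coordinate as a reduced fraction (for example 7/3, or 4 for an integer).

1. D_x = -3  [[BC ⟂ CD ⇒ -4x+4y-100=0] ∩ [|D−(-1, 24)|²=8]]
2. D_y = 22  [[BC ⟂ CD ⇒ -4x+4y-100=0] ∩ [|D−(-1, 24)|²=8]]
   so D = (-3, 22)

D = (-3, 22)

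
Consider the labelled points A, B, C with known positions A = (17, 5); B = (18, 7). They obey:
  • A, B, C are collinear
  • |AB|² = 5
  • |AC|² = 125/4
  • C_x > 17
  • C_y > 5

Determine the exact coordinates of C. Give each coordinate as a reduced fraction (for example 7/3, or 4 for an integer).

C = (39/2, 10)

1. C_x = 39/2  [[A, B, C are collinear ⇒ -2x+1y+29=0] ∩ [|C−(17, 5)|²=125/4]]
2. C_y = 10  [[A, B, C are collinear ⇒ -2x+1y+29=0] ∩ [|C−(17, 5)|²=125/4]]
   so C = (39/2, 10)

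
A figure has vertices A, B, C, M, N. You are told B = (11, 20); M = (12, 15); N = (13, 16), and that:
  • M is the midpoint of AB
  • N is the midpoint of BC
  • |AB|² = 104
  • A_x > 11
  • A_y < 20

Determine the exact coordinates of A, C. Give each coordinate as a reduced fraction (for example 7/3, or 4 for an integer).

A = (13, 10)
C = (15, 12)

1. A_x = 13  [A = 2·M−B = 2·(12, 15)−(11, 20)]
2. A_y = 10  [A = 2·M−B = 2·(12, 15)−(11, 20)]
   so A = (13, 10)
3. C_x = 15  [C = 2·N−B = 2·(13, 16)−(11, 20)]
4. C_y = 12  [C = 2·N−B = 2·(13, 16)−(11, 20)]
   so C = (15, 12)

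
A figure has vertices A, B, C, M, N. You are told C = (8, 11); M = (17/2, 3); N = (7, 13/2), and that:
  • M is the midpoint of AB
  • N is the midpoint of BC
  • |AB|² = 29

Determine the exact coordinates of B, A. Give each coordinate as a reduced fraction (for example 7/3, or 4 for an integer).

B = (6, 2)
A = (11, 4)

1. B_x = 6  [B = 2·N−C = 2·(7, 13/2)−(8, 11)]
2. B_y = 2  [B = 2·N−C = 2·(7, 13/2)−(8, 11)]
   so B = (6, 2)
3. A_x = 11  [A = 2·M−B = 2·(17/2, 3)−(6, 2)]
4. A_y = 4  [A = 2·M−B = 2·(17/2, 3)−(6, 2)]
   so A = (11, 4)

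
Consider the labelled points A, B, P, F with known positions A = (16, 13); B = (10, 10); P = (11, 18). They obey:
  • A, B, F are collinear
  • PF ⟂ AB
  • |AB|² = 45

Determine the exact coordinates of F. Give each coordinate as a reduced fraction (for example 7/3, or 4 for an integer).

1. F_x = 14  [[A, B, F are collinear ⇒ 3x-6y+30=0] ∩ [PF ⟂ AB ⇒ -6x-3y+120=0]]
2. F_y = 12  [[A, B, F are collinear ⇒ 3x-6y+30=0] ∩ [PF ⟂ AB ⇒ -6x-3y+120=0]]
   so F = (14, 12)

F = (14, 12)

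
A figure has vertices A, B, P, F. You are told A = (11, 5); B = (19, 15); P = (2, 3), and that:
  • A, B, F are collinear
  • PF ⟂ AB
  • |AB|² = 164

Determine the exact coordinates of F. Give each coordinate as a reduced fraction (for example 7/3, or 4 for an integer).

F = (267/41, -25/41)

1. F_x = 267/41  [[A, B, F are collinear ⇒ -10x+8y+70=0] ∩ [PF ⟂ AB ⇒ 8x+10y-46=0]]
2. F_y = -25/41  [[A, B, F are collinear ⇒ -10x+8y+70=0] ∩ [PF ⟂ AB ⇒ 8x+10y-46=0]]
   so F = (267/41, -25/41)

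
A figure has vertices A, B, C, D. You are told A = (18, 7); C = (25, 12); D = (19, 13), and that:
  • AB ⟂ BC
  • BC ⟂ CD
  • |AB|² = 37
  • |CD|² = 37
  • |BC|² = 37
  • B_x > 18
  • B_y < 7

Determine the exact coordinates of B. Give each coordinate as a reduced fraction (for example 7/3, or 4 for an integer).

1. B_x = 24  [[BC ⟂ CD ⇒ 6x-1y-138=0] ∩ [|B−(18, 7)|²=37]]
2. B_y = 6  [[BC ⟂ CD ⇒ 6x-1y-138=0] ∩ [|B−(18, 7)|²=37]]
   so B = (24, 6)

B = (24, 6)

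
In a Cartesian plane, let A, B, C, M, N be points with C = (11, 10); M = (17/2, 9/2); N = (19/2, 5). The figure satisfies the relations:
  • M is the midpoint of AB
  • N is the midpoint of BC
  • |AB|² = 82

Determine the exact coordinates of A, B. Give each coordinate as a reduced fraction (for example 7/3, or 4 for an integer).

1. B_x = 8  [B = 2·N−C = 2·(19/2, 5)−(11, 10)]
2. B_y = 0  [B = 2·N−C = 2·(19/2, 5)−(11, 10)]
   so B = (8, 0)
3. A_x = 9  [A = 2·M−B = 2·(17/2, 9/2)−(8, 0)]
4. A_y = 9  [A = 2·M−B = 2·(17/2, 9/2)−(8, 0)]
   so A = (9, 9)

A = (9, 9)
B = (8, 0)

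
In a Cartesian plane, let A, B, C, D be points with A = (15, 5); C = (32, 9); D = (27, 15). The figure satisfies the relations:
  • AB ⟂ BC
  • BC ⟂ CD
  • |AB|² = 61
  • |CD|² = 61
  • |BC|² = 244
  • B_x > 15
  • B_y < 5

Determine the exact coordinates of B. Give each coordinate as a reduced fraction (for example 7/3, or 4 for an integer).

1. B_x = 20  [[BC ⟂ CD ⇒ 5x-6y-106=0] ∩ [|B−(15, 5)|²=61]]
2. B_y = -1  [[BC ⟂ CD ⇒ 5x-6y-106=0] ∩ [|B−(15, 5)|²=61]]
   so B = (20, -1)

B = (20, -1)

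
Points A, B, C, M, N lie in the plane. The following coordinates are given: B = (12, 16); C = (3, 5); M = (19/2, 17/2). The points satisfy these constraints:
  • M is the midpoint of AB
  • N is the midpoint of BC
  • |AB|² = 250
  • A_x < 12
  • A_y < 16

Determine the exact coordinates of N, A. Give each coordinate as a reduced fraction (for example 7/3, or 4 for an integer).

N = (15/2, 21/2)
A = (7, 1)

1. A_x = 7  [A = 2·M−B = 2·(19/2, 17/2)−(12, 16)]
2. A_y = 1  [A = 2·M−B = 2·(19/2, 17/2)−(12, 16)]
   so A = (7, 1)
3. N_x = 15/2  [2·N = B+C = (12, 16)+(3, 5)]
4. N_y = 21/2  [2·N = B+C = (12, 16)+(3, 5)]
   so N = (15/2, 21/2)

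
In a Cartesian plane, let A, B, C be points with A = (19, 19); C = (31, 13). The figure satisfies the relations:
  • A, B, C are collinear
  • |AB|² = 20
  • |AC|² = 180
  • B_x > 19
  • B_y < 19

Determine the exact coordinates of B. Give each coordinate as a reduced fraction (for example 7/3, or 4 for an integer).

B = (23, 17)

1. B_x = 23  [[A, B, C are collinear ⇒ -6x-12y+342=0] ∩ [|B−(19, 19)|²=20]]
2. B_y = 17  [[A, B, C are collinear ⇒ -6x-12y+342=0] ∩ [|B−(19, 19)|²=20]]
   so B = (23, 17)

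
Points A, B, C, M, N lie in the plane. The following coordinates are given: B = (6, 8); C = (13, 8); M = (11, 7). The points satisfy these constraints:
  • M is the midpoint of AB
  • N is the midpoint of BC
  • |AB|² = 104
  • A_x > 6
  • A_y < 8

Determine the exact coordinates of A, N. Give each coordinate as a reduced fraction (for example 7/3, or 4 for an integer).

A = (16, 6)
N = (19/2, 8)

1. A_x = 16  [A = 2·M−B = 2·(11, 7)−(6, 8)]
2. A_y = 6  [A = 2·M−B = 2·(11, 7)−(6, 8)]
   so A = (16, 6)
3. N_x = 19/2  [2·N = B+C = (6, 8)+(13, 8)]
4. N_y = 8  [2·N = B+C = (6, 8)+(13, 8)]
   so N = (19/2, 8)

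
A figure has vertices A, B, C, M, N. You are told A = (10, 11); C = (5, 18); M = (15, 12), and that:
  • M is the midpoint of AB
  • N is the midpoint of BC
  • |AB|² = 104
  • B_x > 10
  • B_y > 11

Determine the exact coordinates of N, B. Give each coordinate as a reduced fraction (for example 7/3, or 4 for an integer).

1. B_x = 20  [B = 2·M−A = 2·(15, 12)−(10, 11)]
2. B_y = 13  [B = 2·M−A = 2·(15, 12)−(10, 11)]
   so B = (20, 13)
3. N_x = 25/2  [2·N = B+C = (20, 13)+(5, 18)]
4. N_y = 31/2  [2·N = B+C = (20, 13)+(5, 18)]
   so N = (25/2, 31/2)

N = (25/2, 31/2)
B = (20, 13)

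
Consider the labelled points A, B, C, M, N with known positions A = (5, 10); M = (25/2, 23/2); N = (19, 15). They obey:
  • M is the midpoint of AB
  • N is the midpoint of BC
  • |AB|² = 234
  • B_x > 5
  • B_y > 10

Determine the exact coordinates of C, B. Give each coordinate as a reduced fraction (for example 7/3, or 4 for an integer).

C = (18, 17)
B = (20, 13)

1. B_x = 20  [B = 2·M−A = 2·(25/2, 23/2)−(5, 10)]
2. B_y = 13  [B = 2·M−A = 2·(25/2, 23/2)−(5, 10)]
   so B = (20, 13)
3. C_x = 18  [C = 2·N−B = 2·(19, 15)−(20, 13)]
4. C_y = 17  [C = 2·N−B = 2·(19, 15)−(20, 13)]
   so C = (18, 17)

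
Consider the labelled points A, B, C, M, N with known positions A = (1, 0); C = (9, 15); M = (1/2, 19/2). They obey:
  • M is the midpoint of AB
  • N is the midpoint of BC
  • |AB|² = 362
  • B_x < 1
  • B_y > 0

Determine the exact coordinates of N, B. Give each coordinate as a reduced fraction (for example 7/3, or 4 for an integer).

1. B_x = 0  [B = 2·M−A = 2·(1/2, 19/2)−(1, 0)]
2. B_y = 19  [B = 2·M−A = 2·(1/2, 19/2)−(1, 0)]
   so B = (0, 19)
3. N_x = 9/2  [2·N = B+C = (0, 19)+(9, 15)]
4. N_y = 17  [2·N = B+C = (0, 19)+(9, 15)]
   so N = (9/2, 17)

N = (9/2, 17)
B = (0, 19)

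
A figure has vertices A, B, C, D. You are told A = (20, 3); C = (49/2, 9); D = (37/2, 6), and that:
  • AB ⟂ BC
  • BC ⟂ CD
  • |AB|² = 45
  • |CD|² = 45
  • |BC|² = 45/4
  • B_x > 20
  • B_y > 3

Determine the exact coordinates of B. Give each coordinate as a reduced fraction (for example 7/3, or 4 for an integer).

B = (26, 6)

1. B_x = 26  [[BC ⟂ CD ⇒ 6x+3y-174=0] ∩ [|B−(20, 3)|²=45]]
2. B_y = 6  [[BC ⟂ CD ⇒ 6x+3y-174=0] ∩ [|B−(20, 3)|²=45]]
   so B = (26, 6)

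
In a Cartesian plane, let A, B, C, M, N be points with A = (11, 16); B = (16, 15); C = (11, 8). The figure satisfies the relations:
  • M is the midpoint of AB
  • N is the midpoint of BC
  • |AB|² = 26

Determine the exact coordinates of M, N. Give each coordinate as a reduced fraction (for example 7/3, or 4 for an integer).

1. M_x = 27/2  [2·M = A+B = (11, 16)+(16, 15)]
2. M_y = 31/2  [2·M = A+B = (11, 16)+(16, 15)]
   so M = (27/2, 31/2)
3. N_x = 27/2  [2·N = B+C = (16, 15)+(11, 8)]
4. N_y = 23/2  [2·N = B+C = (16, 15)+(11, 8)]
   so N = (27/2, 23/2)

M = (27/2, 31/2)
N = (27/2, 23/2)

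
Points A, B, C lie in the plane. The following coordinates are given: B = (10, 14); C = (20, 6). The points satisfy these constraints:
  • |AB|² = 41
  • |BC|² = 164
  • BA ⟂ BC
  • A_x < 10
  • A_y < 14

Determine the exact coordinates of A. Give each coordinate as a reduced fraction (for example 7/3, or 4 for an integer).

1. A_x = 6  [[BA ⟂ BC ⇒ 10x-8y+12=0] ∩ [|A−(10, 14)|²=41]]
2. A_y = 9  [[BA ⟂ BC ⇒ 10x-8y+12=0] ∩ [|A−(10, 14)|²=41]]
   so A = (6, 9)

A = (6, 9)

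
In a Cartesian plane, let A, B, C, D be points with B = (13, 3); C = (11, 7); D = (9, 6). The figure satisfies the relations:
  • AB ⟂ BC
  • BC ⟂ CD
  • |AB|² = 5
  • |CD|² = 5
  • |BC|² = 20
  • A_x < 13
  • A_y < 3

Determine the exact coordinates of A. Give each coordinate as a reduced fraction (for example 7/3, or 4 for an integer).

A = (11, 2)

1. A_x = 11  [[AB ⟂ BC ⇒ 2x-4y-14=0] ∩ [|A−(13, 3)|²=5]]
2. A_y = 2  [[AB ⟂ BC ⇒ 2x-4y-14=0] ∩ [|A−(13, 3)|²=5]]
   so A = (11, 2)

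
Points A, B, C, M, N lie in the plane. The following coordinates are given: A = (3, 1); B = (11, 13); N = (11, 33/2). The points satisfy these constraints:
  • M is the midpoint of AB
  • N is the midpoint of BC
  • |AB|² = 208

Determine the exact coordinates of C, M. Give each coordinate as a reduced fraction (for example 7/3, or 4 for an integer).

1. M_x = 7  [2·M = A+B = (3, 1)+(11, 13)]
2. M_y = 7  [2·M = A+B = (3, 1)+(11, 13)]
   so M = (7, 7)
3. C_x = 11  [C = 2·N−B = 2·(11, 33/2)−(11, 13)]
4. C_y = 20  [C = 2·N−B = 2·(11, 33/2)−(11, 13)]
   so C = (11, 20)

C = (11, 20)
M = (7, 7)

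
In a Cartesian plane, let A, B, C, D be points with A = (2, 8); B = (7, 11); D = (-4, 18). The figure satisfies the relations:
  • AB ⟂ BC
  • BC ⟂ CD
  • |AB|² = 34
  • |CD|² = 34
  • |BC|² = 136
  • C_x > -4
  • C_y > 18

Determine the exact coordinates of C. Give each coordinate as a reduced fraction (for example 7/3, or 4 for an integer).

1. C_x = 1  [[AB ⟂ BC ⇒ 5x+3y-68=0] ∩ [|C−(-4, 18)|²=34]]
2. C_y = 21  [[AB ⟂ BC ⇒ 5x+3y-68=0] ∩ [|C−(-4, 18)|²=34]]
   so C = (1, 21)

C = (1, 21)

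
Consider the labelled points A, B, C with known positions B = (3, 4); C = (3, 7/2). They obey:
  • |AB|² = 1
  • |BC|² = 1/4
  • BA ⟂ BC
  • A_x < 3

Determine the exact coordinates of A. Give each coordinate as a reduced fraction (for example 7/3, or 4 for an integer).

1. A_x = 2  [[BA ⟂ BC ⇒ -1/2y+2=0] ∩ [|A−(3, 4)|²=1]]
2. A_y = 4  [[BA ⟂ BC ⇒ -1/2y+2=0] ∩ [|A−(3, 4)|²=1]]
   so A = (2, 4)

A = (2, 4)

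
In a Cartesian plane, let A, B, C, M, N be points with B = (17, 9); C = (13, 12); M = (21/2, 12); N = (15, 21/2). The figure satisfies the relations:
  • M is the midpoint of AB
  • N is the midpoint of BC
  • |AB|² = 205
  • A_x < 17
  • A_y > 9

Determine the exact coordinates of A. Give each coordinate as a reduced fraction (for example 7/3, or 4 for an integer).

A = (4, 15)

1. A_x = 4  [A = 2·M−B = 2·(21/2, 12)−(17, 9)]
2. A_y = 15  [A = 2·M−B = 2·(21/2, 12)−(17, 9)]
   so A = (4, 15)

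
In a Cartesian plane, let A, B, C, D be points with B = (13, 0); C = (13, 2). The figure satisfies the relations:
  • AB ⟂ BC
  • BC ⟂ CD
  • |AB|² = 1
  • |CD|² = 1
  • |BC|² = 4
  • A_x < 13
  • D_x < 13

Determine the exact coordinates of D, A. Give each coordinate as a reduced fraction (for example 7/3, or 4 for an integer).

1. D_x = 12  [[BC ⟂ CD ⇒ 2y-4=0] ∩ [|D−(13, 2)|²=1]]
2. D_y = 2  [[BC ⟂ CD ⇒ 2y-4=0] ∩ [|D−(13, 2)|²=1]]
   so D = (12, 2)
3. A_x = 12  [[AB ⟂ BC ⇒ -2y=0] ∩ [|A−(13, 0)|²=1]]
4. A_y = 0  [[AB ⟂ BC ⇒ -2y=0] ∩ [|A−(13, 0)|²=1]]
   so A = (12, 0)

D = (12, 2)
A = (12, 0)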